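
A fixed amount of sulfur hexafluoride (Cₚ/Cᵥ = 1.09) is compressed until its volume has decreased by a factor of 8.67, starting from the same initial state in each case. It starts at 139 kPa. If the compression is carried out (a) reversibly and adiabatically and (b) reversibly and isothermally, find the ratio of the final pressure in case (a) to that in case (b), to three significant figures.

P_adiabatic / P_isothermal ≈ 1.21

Isothermal: P_b = P₁(V₁/V₂) = 139×8.67.
Adiabatic: P_a = P₁(V₁/V₂)^γ = 139×8.67^(1.09).
P_a/P_b = (V₁/V₂)^(γ−1) = 8.67^(0.09) = 1.215.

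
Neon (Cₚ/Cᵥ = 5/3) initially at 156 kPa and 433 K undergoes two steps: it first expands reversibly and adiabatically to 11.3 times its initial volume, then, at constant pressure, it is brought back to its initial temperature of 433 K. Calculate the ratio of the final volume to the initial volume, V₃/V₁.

V₃/V₁ ≈ 56.9

Adiabatic step: V₂/V₁ = 11.3; T₂ = T₁·(1/11.3)^(2/3) = 85.99 K.
Isobaric step: V₃/V₂ = T₃/T₂ = 433/85.99.
V₃/V₁ = (V₂/V₁)(V₃/V₂) = 11.3 × (433/85.99) = 56.9.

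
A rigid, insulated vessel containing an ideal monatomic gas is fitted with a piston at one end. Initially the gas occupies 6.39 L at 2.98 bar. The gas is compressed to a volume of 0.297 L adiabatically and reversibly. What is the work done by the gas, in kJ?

γ = 5/3 for a monatomic ideal gas.
P₂ = P₁(V₁/V₂)^γ = 2.98×(6.39/0.297)^(5/3) = 496 bar.
For a reversible adiabat, W_by_gas = (P₁V₁ − P₂V₂)/(γ−1).
W_by = (298000×0.00639 − 4.96×10^7×0.000297) / (2/3) = -19240 J.

W ≈ -19.2 kJ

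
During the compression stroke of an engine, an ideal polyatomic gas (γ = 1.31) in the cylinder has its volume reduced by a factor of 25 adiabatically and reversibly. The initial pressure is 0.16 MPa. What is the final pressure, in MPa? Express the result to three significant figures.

Since PV^γ is constant along a reversible adiabat, P₂ = P₁ (V₁/V₂)^γ.
P₂ = 0.16 × 25^(1.31) = 10.85 MPa.

P₂ ≈ 10.8 MPa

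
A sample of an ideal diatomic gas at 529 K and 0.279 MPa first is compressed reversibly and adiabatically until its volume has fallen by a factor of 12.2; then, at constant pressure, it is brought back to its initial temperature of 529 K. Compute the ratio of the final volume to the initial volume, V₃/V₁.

For a diatomic ideal gas γ = 7/5.
Adiabatic step: V₂/V₁ = 0.08197; T₂ = T₁·12.2^(2/5) = 1439 K.
Isobaric step: V₃/V₂ = T₃/T₂ = 529/1439.
V₃/V₁ = (V₂/V₁)(V₃/V₂) = 0.08197 × (529/1439) = 0.03014.

V₃/V₁ ≈ 0.0301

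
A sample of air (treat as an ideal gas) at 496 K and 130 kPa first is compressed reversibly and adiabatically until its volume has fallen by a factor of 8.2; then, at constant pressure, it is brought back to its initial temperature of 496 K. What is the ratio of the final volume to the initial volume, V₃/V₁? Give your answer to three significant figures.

For a diatomic ideal gas γ = 7/5.
Adiabatic step: V₂/V₁ = 0.122; T₂ = T₁·8.2^(2/5) = 1151 K.
Isobaric step: V₃/V₂ = T₃/T₂ = 496/1151.
V₃/V₁ = (V₂/V₁)(V₃/V₂) = 0.122 × (496/1151) = 0.05256.

V₃/V₁ ≈ 0.0526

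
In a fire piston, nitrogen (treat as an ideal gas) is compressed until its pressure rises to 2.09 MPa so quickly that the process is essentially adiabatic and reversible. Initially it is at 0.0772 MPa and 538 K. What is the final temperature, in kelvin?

T₂ ≈ 1380 K

Adiabatic: T₂/T₁ = (P₂/P₁)^((γ−1)/γ).
For a diatomic ideal gas γ = 7/5, so (γ−1)/γ = 2/7.
T₂ = 538 × (2.09/0.0772)^(2/7) = 1381 K.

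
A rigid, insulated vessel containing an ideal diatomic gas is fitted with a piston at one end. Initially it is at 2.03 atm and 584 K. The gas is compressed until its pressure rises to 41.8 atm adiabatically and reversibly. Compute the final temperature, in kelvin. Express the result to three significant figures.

T₂ ≈ 1390 K

Along an adiabat T P^((1−γ)/γ) is constant, so T₂ = T₁ (P₂/P₁)^((γ−1)/γ).
For a diatomic ideal gas γ = 7/5, so (γ−1)/γ = 2/7.
T₂ = 584 × (41.8/2.03)^(2/7) = 1386 K.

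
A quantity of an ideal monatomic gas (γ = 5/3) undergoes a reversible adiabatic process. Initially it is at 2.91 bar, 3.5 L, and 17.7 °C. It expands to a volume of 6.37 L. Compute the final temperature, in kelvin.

Adiabatic: T₁V₁^(γ−1) = T₂V₂^(γ−1) ⇒ T₂ = T₁ (V₁/V₂)^(γ−1).
T₁ = 17.7 °C = 290.8 K.
T₂ = 290.8 × (3.5/6.37)^(2/3) = 195.1 K.

T₂ ≈ 195 K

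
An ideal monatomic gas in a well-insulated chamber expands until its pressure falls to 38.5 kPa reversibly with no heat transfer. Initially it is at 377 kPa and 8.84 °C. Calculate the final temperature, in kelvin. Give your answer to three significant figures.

Adiabatic: T₂/T₁ = (P₂/P₁)^((γ−1)/γ).
For a monatomic ideal gas γ = 5/3, so (γ−1)/γ = 2/5.
T₁ = 8.84 °C = 282 K.
T₂ = 282 × (38.5/377)^(2/5) = 113.2 K.

T₂ ≈ 113 K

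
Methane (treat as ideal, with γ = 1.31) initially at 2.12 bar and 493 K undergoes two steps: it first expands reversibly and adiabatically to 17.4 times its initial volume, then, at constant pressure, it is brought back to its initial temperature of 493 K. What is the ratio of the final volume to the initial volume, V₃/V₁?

V₃/V₁ ≈ 42.2

Adiabatic step: V₂/V₁ = 17.4; T₂ = T₁·(1/17.4)^(0.31) = 203.4 K.
Isobaric step: V₃/V₂ = T₃/T₂ = 493/203.4.
V₃/V₁ = (V₂/V₁)(V₃/V₂) = 17.4 × (493/203.4) = 42.18.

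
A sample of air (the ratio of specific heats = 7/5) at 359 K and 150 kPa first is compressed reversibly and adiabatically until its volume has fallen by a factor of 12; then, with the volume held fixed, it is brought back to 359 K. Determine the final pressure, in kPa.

P₃ ≈ 1800 kPa

Adiabatic step (PV^γ = const): P₂ = 150×12^(7/5) = 4863 kPa; T₂ = 359×12^(2/5) = 970 K.
Isochoric: P₃ = P₂(T₃/T₂) = 4863 × (359/970) = 1800 kPa.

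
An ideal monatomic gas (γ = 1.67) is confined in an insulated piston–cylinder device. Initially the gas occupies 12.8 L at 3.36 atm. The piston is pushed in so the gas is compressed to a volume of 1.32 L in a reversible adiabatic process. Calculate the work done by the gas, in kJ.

W ≈ -23.3 kJ

P₂ = P₁(V₁/V₂)^γ = 3.36×(12.8/1.32)^(1.67) = 149.3 atm.
For a reversible adiabat, W_by_gas = (P₁V₁ − P₂V₂)/(γ−1).
W_by = (340500×0.0128 − 1.513×10^7×0.00132) / (0.67) = -23300 J.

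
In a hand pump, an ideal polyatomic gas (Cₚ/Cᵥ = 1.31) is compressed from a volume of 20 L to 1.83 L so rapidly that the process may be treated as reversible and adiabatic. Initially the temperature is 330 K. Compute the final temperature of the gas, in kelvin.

T₂ ≈ 693 K

For a reversible adiabat TV^(γ−1) is constant, so T₂ = T₁ (V₁/V₂)^(γ−1).
T₂ = 330 × (20/1.83)^(0.31) = 692.6 K.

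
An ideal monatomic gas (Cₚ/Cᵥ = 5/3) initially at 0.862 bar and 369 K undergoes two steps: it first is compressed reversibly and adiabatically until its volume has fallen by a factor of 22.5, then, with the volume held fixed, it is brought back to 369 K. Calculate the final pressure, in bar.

Adiabatic step (PV^γ = const): P₂ = 0.862×22.5^(5/3) = 154.6 bar; T₂ = 369×22.5^(2/3) = 2941 K.
Isochoric: P₃ = P₂(T₃/T₂) = 154.6 × (369/2941) = 19.4 bar.

P₃ ≈ 19.4 bar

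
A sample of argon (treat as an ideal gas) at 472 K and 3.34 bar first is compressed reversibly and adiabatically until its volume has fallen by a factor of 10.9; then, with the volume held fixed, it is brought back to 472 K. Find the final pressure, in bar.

P₃ ≈ 36.4 bar

For a monatomic ideal gas γ = 5/3.
Adiabatic step (PV^γ = const): P₂ = 3.34×10.9^(5/3) = 179 bar; T₂ = 472×10.9^(2/3) = 2320 K.
Isochoric: P₃ = P₂(T₃/T₂) = 179 × (472/2320) = 36.41 bar.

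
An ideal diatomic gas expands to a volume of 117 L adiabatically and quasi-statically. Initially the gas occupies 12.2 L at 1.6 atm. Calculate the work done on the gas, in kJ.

γ = 7/5 for a diatomic ideal gas.
P₂ = P₁(V₁/V₂)^γ = 1.6×(12.2/117)^(7/5) = 0.06754 atm.
For a reversible adiabat, W_by_gas = (P₁V₁ − P₂V₂)/(γ−1).
W_by = (162100×0.0122 − 6844×0.117) / (2/5) = 2943 J.
W_on_gas = −W_by = -2943 J.

W ≈ -2.94 kJ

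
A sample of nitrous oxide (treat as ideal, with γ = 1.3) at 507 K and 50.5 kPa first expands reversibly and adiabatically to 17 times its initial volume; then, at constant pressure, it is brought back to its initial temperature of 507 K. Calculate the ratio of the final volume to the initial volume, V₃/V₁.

V₃/V₁ ≈ 39.8

Adiabatic step: V₂/V₁ = 17; T₂ = T₁·(1/17)^(0.3) = 216.7 K.
Isobaric step: V₃/V₂ = T₃/T₂ = 507/216.7.
V₃/V₁ = (V₂/V₁)(V₃/V₂) = 17 × (507/216.7) = 39.77.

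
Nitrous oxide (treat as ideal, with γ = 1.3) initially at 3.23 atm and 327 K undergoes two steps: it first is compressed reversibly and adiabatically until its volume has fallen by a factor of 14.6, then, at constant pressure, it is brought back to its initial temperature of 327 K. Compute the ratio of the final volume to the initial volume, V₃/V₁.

Adiabatic step: V₂/V₁ = 0.06849; T₂ = T₁·14.6^(0.3) = 730.9 K.
Isobaric step: V₃/V₂ = T₃/T₂ = 327/730.9.
V₃/V₁ = (V₂/V₁)(V₃/V₂) = 0.06849 × (327/730.9) = 0.03064.

V₃/V₁ ≈ 0.0306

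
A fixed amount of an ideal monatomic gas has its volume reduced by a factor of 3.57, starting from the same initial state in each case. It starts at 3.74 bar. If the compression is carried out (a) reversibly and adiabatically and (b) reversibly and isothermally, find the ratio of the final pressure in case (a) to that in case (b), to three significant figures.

P_adiabatic / P_isothermal ≈ 2.34

For a monatomic ideal gas γ = 5/3.
Isothermal: P_b = P₁(V₁/V₂) = 3.74×3.57.
Adiabatic: P_a = P₁(V₁/V₂)^γ = 3.74×3.57^(5/3).
P_a/P_b = (V₁/V₂)^(γ−1) = 3.57^(2/3) = 2.336.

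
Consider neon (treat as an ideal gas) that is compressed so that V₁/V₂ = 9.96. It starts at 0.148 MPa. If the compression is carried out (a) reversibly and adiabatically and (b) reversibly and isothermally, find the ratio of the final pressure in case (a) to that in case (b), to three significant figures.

P_adiabatic / P_isothermal ≈ 4.63

For a monatomic ideal gas γ = 5/3.
Isothermal: P_b = P₁(V₁/V₂) = 0.148×9.96.
Adiabatic: P_a = P₁(V₁/V₂)^γ = 0.148×9.96^(5/3).
P_a/P_b = (V₁/V₂)^(γ−1) = 9.96^(2/3) = 4.629.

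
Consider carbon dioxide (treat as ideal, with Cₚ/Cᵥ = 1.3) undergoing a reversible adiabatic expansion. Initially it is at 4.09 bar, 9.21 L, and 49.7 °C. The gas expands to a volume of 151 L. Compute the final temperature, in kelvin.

T₂ ≈ 140 K

For a reversible adiabat TV^(γ−1) is constant, so T₂ = T₁ (V₁/V₂)^(γ−1).
T₁ = 49.7 °C = 322.8 K.
T₂ = 322.8 × (9.21/151)^(0.3) = 139.5 K.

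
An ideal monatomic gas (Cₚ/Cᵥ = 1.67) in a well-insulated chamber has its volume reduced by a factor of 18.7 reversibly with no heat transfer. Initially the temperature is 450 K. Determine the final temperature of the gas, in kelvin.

Adiabatic: T₁V₁^(γ−1) = T₂V₂^(γ−1) ⇒ T₂ = T₁ (V₁/V₂)^(γ−1).
T₂ = 450 × 18.7^(0.67) = 3201 K.

T₂ ≈ 3200 K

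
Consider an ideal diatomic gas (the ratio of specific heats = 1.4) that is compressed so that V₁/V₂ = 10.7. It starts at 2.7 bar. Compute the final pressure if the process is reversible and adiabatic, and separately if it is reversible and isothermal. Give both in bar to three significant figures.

adiabatic: 74.6 bar; isothermal: 28.9 bar

Isothermal: P₂ = P₁(V₁/V₂) = 2.7×10.7 = 28.89 bar.
Adiabatic: P₂ = P₁(V₁/V₂)^γ = 2.7×10.7^(1.4) = 74.56 bar.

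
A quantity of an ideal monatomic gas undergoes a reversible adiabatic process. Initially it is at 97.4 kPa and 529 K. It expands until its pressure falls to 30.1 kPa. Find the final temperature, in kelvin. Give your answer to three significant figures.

T₂ ≈ 331 K

Adiabatic: T₂/T₁ = (P₂/P₁)^((γ−1)/γ).
For a monatomic ideal gas γ = 5/3, so (γ−1)/γ = 2/5.
T₂ = 529 × (30.1/97.4)^(2/5) = 330.7 K.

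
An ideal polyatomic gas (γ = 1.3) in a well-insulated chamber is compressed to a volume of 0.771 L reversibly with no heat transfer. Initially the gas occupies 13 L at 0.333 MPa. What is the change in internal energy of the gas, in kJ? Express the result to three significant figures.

ΔU ≈ 19.2 kJ

P₂ = P₁(V₁/V₂)^γ = 0.333×(13/0.771)^(1.3) = 13.1 MPa.
For a reversible adiabat, W_by_gas = (P₁V₁ − P₂V₂)/(γ−1).
W_by = (333000×0.013 − 1.31×10^7×0.000771) / (0.3) = -19250 J.
Q = 0 ⇒ ΔU = −W_by = 19250 J.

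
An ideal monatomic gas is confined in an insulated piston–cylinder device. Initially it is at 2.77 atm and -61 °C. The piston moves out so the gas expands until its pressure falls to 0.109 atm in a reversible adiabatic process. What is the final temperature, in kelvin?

Adiabatic: T₂/T₁ = (P₂/P₁)^((γ−1)/γ).
For a monatomic ideal gas γ = 5/3, so (γ−1)/γ = 2/5.
T₁ = -61 °C = 212.1 K.
T₂ = 212.1 × (0.109/2.77)^(2/5) = 58.16 K.

T₂ ≈ 58.2 K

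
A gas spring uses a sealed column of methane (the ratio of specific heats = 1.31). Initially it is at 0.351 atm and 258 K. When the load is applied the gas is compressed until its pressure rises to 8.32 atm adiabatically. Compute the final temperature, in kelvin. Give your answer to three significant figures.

Adiabatic: T₂/T₁ = (P₂/P₁)^((γ−1)/γ).
T₂ = 258 × (8.32/0.351)^(0.237) = 545.7 K.

T₂ ≈ 546 K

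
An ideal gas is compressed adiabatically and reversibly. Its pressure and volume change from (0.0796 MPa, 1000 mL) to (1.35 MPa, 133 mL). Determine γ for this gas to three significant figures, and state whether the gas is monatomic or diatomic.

PV^γ = const ⇒ γ = ln(P₂/P₁) / ln(V₁/V₂).
γ = ln(1.35/0.0796) / ln(1000/133) = 1.403.
γ ≈ 1.40 is close to 7/5, so the gas is diatomic.

γ ≈ 1.40; diatomic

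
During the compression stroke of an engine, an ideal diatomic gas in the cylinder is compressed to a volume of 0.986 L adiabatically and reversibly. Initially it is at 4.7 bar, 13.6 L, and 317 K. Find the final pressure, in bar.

P₂ ≈ 185 bar

Adiabatic: P₁V₁^γ = P₂V₂^γ ⇒ P₂ = P₁ (V₁/V₂)^γ.
γ = 7/5 for a diatomic ideal gas.
P₂ = 4.7 × (13.6/0.986)^(7/5) = 185.2 bar.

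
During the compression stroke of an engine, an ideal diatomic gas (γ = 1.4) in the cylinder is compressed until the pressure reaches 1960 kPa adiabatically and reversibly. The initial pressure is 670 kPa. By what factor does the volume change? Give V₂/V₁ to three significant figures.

From PV^γ = const, V₂/V₁ = (P₁/P₂)^(1/γ).
V₂/V₁ = (670/1960)^(0.714) = 0.4645.

V₂/V₁ ≈ 0.465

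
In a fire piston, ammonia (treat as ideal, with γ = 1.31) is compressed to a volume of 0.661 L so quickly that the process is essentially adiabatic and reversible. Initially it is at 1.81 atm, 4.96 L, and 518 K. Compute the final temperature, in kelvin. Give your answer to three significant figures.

Adiabatic: T₁V₁^(γ−1) = T₂V₂^(γ−1) ⇒ T₂ = T₁ (V₁/V₂)^(γ−1).
T₂ = 518 × (4.96/0.661)^(0.31) = 967.5 K.

T₂ ≈ 968 K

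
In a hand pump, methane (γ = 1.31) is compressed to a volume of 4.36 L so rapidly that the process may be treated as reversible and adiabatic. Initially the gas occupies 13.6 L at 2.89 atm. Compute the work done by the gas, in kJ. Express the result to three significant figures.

W ≈ -5.43 kJ

P₂ = P₁(V₁/V₂)^γ = 2.89×(13.6/4.36)^(1.31) = 12.83 atm.
For a reversible adiabat, W_by_gas = (P₁V₁ − P₂V₂)/(γ−1).
W_by = (292800×0.0136 − 1.3×10^6×0.00436) / (0.31) = -5432 J.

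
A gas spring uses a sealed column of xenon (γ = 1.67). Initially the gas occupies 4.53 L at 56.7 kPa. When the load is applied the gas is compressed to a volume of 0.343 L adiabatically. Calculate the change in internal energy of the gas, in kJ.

P₂ = P₁(V₁/V₂)^γ = 56.7×(4.53/0.343)^(1.67) = 4220 kPa.
For a reversible adiabat, W_by_gas = (P₁V₁ − P₂V₂)/(γ−1).
W_by = (56700×0.00453 − 4.22×10^6×0.000343) / (0.67) = -1777 J.
Q = 0 ⇒ ΔU = −W_by = 1777 J.

ΔU ≈ 1.78 kJ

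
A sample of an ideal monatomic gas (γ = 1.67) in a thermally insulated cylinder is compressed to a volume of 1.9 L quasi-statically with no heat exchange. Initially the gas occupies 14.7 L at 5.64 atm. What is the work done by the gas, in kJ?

P₂ = P₁(V₁/V₂)^γ = 5.64×(14.7/1.9)^(1.67) = 171.9 atm.
For a reversible adiabat, W_by_gas = (P₁V₁ − P₂V₂)/(γ−1).
W_by = (571500×0.0147 − 1.741×10^7×0.0019) / (0.67) = -36840 J.

W ≈ -36.8 kJ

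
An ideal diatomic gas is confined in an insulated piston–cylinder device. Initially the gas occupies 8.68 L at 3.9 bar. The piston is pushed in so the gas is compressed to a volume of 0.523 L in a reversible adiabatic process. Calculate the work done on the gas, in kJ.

γ = 7/5 for a diatomic ideal gas.
P₂ = P₁(V₁/V₂)^γ = 3.9×(8.68/0.523)^(7/5) = 199.1 bar.
For a reversible adiabat, W_by_gas = (P₁V₁ − P₂V₂)/(γ−1).
W_by = (390000×0.00868 − 1.991×10^7×0.000523) / (2/5) = -17570 J.
W_on_gas = −W_by = 17570 J.

W ≈ 17.6 kJ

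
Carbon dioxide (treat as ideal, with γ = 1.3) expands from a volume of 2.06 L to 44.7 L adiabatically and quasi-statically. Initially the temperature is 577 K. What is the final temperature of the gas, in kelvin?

T₂ ≈ 229 K

Adiabatic: T₁V₁^(γ−1) = T₂V₂^(γ−1) ⇒ T₂ = T₁ (V₁/V₂)^(γ−1).
T₂ = 577 × (2.06/44.7)^(0.3) = 229.2 K.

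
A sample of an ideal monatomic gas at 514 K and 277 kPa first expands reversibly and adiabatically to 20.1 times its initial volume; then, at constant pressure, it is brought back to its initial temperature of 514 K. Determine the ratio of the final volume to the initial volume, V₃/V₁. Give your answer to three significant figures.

For a monatomic ideal gas γ = 5/3.
Adiabatic step: V₂/V₁ = 20.1; T₂ = T₁·(1/20.1)^(2/3) = 69.53 K.
Isobaric step: V₃/V₂ = T₃/T₂ = 514/69.53.
V₃/V₁ = (V₂/V₁)(V₃/V₂) = 20.1 × (514/69.53) = 148.6.

V₃/V₁ ≈ 149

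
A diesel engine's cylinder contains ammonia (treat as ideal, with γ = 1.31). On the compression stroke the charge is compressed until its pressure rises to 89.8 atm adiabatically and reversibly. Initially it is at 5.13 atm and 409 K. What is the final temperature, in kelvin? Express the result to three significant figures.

Adiabatic: T₂/T₁ = (P₂/P₁)^((γ−1)/γ).
T₂ = 409 × (89.8/5.13)^(0.237) = 805.2 K.

T₂ ≈ 805 K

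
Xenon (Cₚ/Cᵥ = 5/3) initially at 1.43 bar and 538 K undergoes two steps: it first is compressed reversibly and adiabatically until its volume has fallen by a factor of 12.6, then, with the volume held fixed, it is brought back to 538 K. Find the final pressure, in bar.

Adiabatic step (PV^γ = const): P₂ = 1.43×12.6^(5/3) = 97.56 bar; T₂ = 538×12.6^(2/3) = 2913 K.
Isochoric: P₃ = P₂(T₃/T₂) = 97.56 × (538/2913) = 18.02 bar.

P₃ ≈ 18.0 bar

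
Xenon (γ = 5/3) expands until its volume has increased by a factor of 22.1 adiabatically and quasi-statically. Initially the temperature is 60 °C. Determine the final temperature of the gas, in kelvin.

For a reversible adiabat TV^(γ−1) is constant, so T₂ = T₁ (V₁/V₂)^(γ−1).
T₁ = 60 °C = 333.1 K.
T₂ = 333.1 × (1/22.1)^(2/3) = 42.3 K.

T₂ ≈ 42.3 K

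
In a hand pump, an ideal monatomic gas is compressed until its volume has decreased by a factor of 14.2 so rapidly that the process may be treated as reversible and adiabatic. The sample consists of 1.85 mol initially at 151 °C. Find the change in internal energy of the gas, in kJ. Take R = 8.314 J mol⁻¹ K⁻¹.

ΔU ≈ 47.6 kJ

Adiabatic: T₁V₁^(γ−1) = T₂V₂^(γ−1) ⇒ T₂ = T₁ (V₁/V₂)^(γ−1).
γ = 5/3 for a monatomic ideal gas, so γ−1 = 2/3.
T₁ = 151 °C = 424.1 K.
T₂ = 424.1 × 14.2^(2/3) = 2487 K.
Q = 0, so ΔU = W_on_gas = nCᵥΔT with Cᵥ = R/(γ−1) = 12.47 J/(mol·K).
ΔU = 1.85 × 12.47 × (2487 − 424.1) = 47600 J.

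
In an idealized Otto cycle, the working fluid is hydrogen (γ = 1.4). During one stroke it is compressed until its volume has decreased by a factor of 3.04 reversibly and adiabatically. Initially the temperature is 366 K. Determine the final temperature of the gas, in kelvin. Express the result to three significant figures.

T₂ ≈ 571 K

Adiabatic: T₁V₁^(γ−1) = T₂V₂^(γ−1) ⇒ T₂ = T₁ (V₁/V₂)^(γ−1).
T₂ = 366 × 3.04^(0.4) = 571 K.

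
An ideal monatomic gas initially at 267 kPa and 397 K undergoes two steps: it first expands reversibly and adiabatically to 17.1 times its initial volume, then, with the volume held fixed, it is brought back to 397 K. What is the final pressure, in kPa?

For a monatomic ideal gas γ = 5/3.
Adiabatic step (PV^γ = const): P₂ = 267×(1/17.1)^(5/3) = 2.352 kPa; T₂ = 397×(1/17.1)^(2/3) = 59.81 K.
Isochoric: P₃ = P₂(T₃/T₂) = 2.352 × (397/59.81) = 15.61 kPa.

P₃ ≈ 15.6 kPa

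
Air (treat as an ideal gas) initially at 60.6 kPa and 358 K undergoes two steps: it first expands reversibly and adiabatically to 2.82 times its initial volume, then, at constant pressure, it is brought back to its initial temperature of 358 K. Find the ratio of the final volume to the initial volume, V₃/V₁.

For a diatomic ideal gas γ = 7/5.
Adiabatic step: V₂/V₁ = 2.82; T₂ = T₁·(1/2.82)^(2/5) = 236.5 K.
Isobaric step: V₃/V₂ = T₃/T₂ = 358/236.5.
V₃/V₁ = (V₂/V₁)(V₃/V₂) = 2.82 × (358/236.5) = 4.269.

V₃/V₁ ≈ 4.27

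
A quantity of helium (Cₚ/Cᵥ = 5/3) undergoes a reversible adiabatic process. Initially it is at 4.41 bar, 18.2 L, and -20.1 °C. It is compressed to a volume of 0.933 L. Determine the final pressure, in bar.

Since PV^γ is constant along a reversible adiabat, P₂ = P₁ (V₁/V₂)^γ.
P₂ = 4.41 × (18.2/0.933)^(5/3) = 623.4 bar.

P₂ ≈ 623 bar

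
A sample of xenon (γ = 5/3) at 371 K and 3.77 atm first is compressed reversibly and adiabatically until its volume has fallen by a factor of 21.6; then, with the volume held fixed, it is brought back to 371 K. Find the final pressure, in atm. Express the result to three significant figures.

Adiabatic step (PV^γ = const): P₂ = 3.77×21.6^(5/3) = 631.6 atm; T₂ = 371×21.6^(2/3) = 2877 K.
Isochoric: P₃ = P₂(T₃/T₂) = 631.6 × (371/2877) = 81.43 atm.

P₃ ≈ 81.4 atm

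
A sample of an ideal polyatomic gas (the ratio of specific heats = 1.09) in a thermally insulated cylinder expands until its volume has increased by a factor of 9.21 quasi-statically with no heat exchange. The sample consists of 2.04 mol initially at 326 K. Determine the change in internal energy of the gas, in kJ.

ΔU ≈ -11.1 kJ

Adiabatic: T₁V₁^(γ−1) = T₂V₂^(γ−1) ⇒ T₂ = T₁ (V₁/V₂)^(γ−1).
T₂ = 326 × (1/9.21)^(0.09) = 267 K.
Q = 0, so ΔU = W_on_gas = nCᵥΔT with Cᵥ = R/(γ−1) = 92.38 J/(mol·K).
ΔU = 2.04 × 92.38 × (267 − 326) = -11130 J.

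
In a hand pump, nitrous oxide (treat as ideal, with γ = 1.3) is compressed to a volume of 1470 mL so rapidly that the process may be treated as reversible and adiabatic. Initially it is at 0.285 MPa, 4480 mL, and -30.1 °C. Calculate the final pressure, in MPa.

Since PV^γ is constant along a reversible adiabat, P₂ = P₁ (V₁/V₂)^γ.
P₂ = 0.285 × (4480/1470)^(1.3) = 1.213 MPa.

P₂ ≈ 1.21 MPa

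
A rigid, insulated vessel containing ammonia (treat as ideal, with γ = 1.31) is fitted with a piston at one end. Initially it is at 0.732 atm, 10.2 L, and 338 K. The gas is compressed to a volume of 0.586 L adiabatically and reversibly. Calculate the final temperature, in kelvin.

Adiabatic: T₁V₁^(γ−1) = T₂V₂^(γ−1) ⇒ T₂ = T₁ (V₁/V₂)^(γ−1).
T₂ = 338 × (10.2/0.586)^(0.31) = 819.5 K.

T₂ ≈ 819 K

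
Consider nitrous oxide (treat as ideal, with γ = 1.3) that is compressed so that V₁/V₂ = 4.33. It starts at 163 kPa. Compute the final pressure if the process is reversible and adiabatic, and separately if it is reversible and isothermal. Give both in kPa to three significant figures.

adiabatic: 1100 kPa; isothermal: 706 kPa

Isothermal: P₂ = P₁(V₁/V₂) = 163×4.33 = 705.8 kPa.
Adiabatic: P₂ = P₁(V₁/V₂)^γ = 163×4.33^(1.3) = 1096 kPa.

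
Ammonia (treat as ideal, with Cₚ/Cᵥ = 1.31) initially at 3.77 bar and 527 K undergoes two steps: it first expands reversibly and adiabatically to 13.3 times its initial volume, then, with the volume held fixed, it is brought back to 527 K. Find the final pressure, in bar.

P₃ ≈ 0.283 bar

Adiabatic step (PV^γ = const): P₂ = 3.77×(1/13.3)^(1.31) = 0.1271 bar; T₂ = 527×(1/13.3)^(0.31) = 236.3 K.
Isochoric: P₃ = P₂(T₃/T₂) = 0.1271 × (527/236.3) = 0.2835 bar.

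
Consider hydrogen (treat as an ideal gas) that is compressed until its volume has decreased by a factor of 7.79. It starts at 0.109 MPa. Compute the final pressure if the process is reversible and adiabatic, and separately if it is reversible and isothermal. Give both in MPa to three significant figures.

adiabatic: 1.93 MPa; isothermal: 0.849 MPa

For a diatomic ideal gas γ = 7/5.
Isothermal: P₂ = P₁(V₁/V₂) = 0.109×7.79 = 0.8491 MPa.
Adiabatic: P₂ = P₁(V₁/V₂)^γ = 0.109×7.79^(7/5) = 1.93 MPa.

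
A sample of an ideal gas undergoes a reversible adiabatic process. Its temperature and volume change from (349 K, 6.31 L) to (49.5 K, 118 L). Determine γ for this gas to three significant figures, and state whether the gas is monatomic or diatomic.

γ ≈ 1.67; monatomic

TV^(γ−1) = const ⇒ γ − 1 = ln(T₂/T₁) / ln(V₁/V₂).
γ = 1 + ln(49.5/349) / ln(6.31/118) = 1.667.
γ ≈ 1.67 is close to 5/3, so the gas is monatomic.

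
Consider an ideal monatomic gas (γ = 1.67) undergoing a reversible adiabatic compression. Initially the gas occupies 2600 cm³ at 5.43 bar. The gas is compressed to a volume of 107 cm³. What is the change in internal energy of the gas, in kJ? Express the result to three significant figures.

P₂ = P₁(V₁/V₂)^γ = 5.43×(2600/107)^(1.67) = 1119 bar.
For a reversible adiabat, W_by_gas = (P₁V₁ − P₂V₂)/(γ−1).
W_by = (543000×0.0026 − 1.119×10^8×0.000107) / (0.67) = -15760 J.
Q = 0 ⇒ ΔU = −W_by = 15760 J.

ΔU ≈ 15.8 kJ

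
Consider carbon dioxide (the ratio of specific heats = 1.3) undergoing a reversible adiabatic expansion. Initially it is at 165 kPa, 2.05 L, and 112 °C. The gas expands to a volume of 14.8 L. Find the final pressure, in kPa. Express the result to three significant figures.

P₂ ≈ 12.6 kPa

Since PV^γ is constant along a reversible adiabat, P₂ = P₁ (V₁/V₂)^γ.
P₂ = 165 × (2.05/14.8)^(1.3) = 12.63 kPa.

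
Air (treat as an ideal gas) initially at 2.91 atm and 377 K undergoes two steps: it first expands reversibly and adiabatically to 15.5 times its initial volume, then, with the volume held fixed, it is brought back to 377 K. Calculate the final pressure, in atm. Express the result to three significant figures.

P₃ ≈ 0.188 atm

For a diatomic ideal gas γ = 7/5.
Adiabatic step (PV^γ = const): P₂ = 2.91×(1/15.5)^(7/5) = 0.06272 atm; T₂ = 377×(1/15.5)^(2/5) = 126 K.
Isochoric: P₃ = P₂(T₃/T₂) = 0.06272 × (377/126) = 0.1877 atm.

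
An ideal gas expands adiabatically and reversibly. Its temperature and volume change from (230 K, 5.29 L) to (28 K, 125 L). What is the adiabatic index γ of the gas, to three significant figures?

TV^(γ−1) = const ⇒ γ − 1 = ln(T₂/T₁) / ln(V₁/V₂).
γ = 1 + ln(28/230) / ln(5.29/125) = 1.666.

γ ≈ 1.67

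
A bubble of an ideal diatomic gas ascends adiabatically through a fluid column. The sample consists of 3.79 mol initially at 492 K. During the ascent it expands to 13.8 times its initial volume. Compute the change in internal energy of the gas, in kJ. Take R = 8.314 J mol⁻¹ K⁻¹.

ΔU ≈ -25.2 kJ

Adiabatic: T₁V₁^(γ−1) = T₂V₂^(γ−1) ⇒ T₂ = T₁ (V₁/V₂)^(γ−1).
γ = 7/5 for a diatomic ideal gas, so γ−1 = 2/5.
T₂ = 492 × (1/13.8)^(2/5) = 172.2 K.
Q = 0, so ΔU = W_on_gas = nCᵥΔT with Cᵥ = R/(γ−1) = 20.79 J/(mol·K).
ΔU = 3.79 × 20.79 × (172.2 − 492) = -25190 J.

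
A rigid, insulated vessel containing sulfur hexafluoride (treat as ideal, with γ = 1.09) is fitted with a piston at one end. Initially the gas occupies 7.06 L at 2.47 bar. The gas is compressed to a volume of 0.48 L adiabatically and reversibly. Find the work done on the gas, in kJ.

W ≈ 5.30 kJ

P₂ = P₁(V₁/V₂)^γ = 2.47×(7.06/0.48)^(1.09) = 46.27 bar.
For a reversible adiabat, W_by_gas = (P₁V₁ − P₂V₂)/(γ−1).
W_by = (247000×0.00706 − 4.627×10^6×0.00048) / (0.09) = -5304 J.
W_on_gas = −W_by = 5304 J.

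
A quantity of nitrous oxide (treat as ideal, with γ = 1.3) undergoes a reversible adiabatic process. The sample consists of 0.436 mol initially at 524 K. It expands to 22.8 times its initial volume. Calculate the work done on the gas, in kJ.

W ≈ -3.85 kJ

For a reversible adiabat TV^(γ−1) is constant, so T₂ = T₁ (V₁/V₂)^(γ−1).
T₂ = 524 × (1/22.8)^(0.3) = 205.1 K.
Q = 0, so ΔU = W_on_gas = nCᵥΔT with Cᵥ = R/(γ−1) = 27.71 J/(mol·K).
ΔU = 0.436 × 27.71 × (205.1 − 524) = -3853 J.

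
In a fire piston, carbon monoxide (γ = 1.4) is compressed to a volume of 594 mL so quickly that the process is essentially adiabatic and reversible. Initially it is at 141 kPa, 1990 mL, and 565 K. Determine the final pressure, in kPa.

Since PV^γ is constant along a reversible adiabat, P₂ = P₁ (V₁/V₂)^γ.
P₂ = 141 × (1990/594)^(1.4) = 766.1 kPa.

P₂ ≈ 766 kPa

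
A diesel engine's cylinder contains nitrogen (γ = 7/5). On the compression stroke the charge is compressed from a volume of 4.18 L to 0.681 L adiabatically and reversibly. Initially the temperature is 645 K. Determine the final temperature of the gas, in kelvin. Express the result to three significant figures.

T₂ ≈ 1330 K

For a reversible adiabat TV^(γ−1) is constant, so T₂ = T₁ (V₁/V₂)^(γ−1).
T₂ = 645 × (4.18/0.681)^(2/5) = 1333 K.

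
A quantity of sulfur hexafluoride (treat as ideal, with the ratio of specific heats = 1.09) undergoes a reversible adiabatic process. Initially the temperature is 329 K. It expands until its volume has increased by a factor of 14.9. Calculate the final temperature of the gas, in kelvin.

Adiabatic: T₁V₁^(γ−1) = T₂V₂^(γ−1) ⇒ T₂ = T₁ (V₁/V₂)^(γ−1).
T₂ = 329 × (1/14.9)^(0.09) = 258 K.

T₂ ≈ 258 K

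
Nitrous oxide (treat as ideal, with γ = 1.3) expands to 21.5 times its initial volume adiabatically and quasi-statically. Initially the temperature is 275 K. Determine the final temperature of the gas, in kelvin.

For a reversible adiabat TV^(γ−1) is constant, so T₂ = T₁ (V₁/V₂)^(γ−1).
T₂ = 275 × (1/21.5)^(0.3) = 109.5 K.

T₂ ≈ 110 K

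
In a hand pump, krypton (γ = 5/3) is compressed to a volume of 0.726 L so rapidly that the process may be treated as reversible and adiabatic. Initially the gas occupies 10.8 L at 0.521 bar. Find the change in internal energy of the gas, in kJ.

ΔU ≈ 4.26 kJ

P₂ = P₁(V₁/V₂)^γ = 0.521×(10.8/0.726)^(5/3) = 46.88 bar.
For a reversible adiabat, W_by_gas = (P₁V₁ − P₂V₂)/(γ−1).
W_by = (52100×0.0108 − 4.688×10^6×0.000726) / (2/3) = -4261 J.
Q = 0 ⇒ ΔU = −W_by = 4261 J.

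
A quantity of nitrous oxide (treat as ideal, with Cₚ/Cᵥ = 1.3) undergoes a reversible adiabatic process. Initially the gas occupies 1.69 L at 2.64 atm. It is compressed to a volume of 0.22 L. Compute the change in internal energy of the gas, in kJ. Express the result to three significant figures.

ΔU ≈ 1.27 kJ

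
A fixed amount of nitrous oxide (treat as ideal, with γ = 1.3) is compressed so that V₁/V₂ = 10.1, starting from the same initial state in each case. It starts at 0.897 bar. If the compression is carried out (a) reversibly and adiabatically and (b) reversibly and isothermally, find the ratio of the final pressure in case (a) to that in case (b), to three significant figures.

P_adiabatic / P_isothermal ≈ 2.00

Isothermal: P_b = P₁(V₁/V₂) = 0.897×10.1.
Adiabatic: P_a = P₁(V₁/V₂)^γ = 0.897×10.1^(1.3).
P_a/P_b = (V₁/V₂)^(γ−1) = 10.1^(0.3) = 2.001.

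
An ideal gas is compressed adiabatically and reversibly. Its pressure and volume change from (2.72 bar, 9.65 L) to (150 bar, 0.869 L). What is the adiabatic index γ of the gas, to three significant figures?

γ ≈ 1.67

PV^γ = const ⇒ γ = ln(P₂/P₁) / ln(V₁/V₂).
γ = ln(150/2.72) / ln(9.65/0.869) = 1.666.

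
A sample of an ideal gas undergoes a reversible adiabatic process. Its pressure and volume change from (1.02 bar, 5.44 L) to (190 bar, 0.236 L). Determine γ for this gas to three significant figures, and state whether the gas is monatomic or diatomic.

PV^γ = const ⇒ γ = ln(P₂/P₁) / ln(V₁/V₂).
γ = ln(190/1.02) / ln(5.44/0.236) = 1.666.
γ ≈ 1.67 is close to 5/3, so the gas is monatomic.

γ ≈ 1.67; monatomic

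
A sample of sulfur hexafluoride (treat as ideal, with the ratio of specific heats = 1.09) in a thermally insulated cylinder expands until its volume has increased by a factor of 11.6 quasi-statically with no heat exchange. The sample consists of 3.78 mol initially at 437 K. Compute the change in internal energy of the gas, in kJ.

ΔU ≈ -30.2 kJ

Adiabatic: T₁V₁^(γ−1) = T₂V₂^(γ−1) ⇒ T₂ = T₁ (V₁/V₂)^(γ−1).
T₂ = 437 × (1/11.6)^(0.09) = 350.5 K.
Q = 0, so ΔU = W_on_gas = nCᵥΔT with Cᵥ = R/(γ−1) = 92.38 J/(mol·K).
ΔU = 3.78 × 92.38 × (350.5 − 437) = -30210 J.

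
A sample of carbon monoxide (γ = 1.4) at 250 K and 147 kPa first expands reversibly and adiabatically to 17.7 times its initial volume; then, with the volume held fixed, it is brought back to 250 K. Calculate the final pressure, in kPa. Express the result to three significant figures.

Adiabatic step (PV^γ = const): P₂ = 147×(1/17.7)^(1.4) = 2.631 kPa; T₂ = 250×(1/17.7)^(0.4) = 79.2 K.
Isochoric: P₃ = P₂(T₃/T₂) = 2.631 × (250/79.2) = 8.305 kPa.

P₃ ≈ 8.31 kPa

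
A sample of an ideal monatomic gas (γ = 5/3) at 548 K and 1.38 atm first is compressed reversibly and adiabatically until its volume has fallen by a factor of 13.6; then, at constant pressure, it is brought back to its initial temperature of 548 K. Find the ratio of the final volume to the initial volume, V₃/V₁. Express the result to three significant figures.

V₃/V₁ ≈ 0.0129

Adiabatic step: V₂/V₁ = 0.07353; T₂ = T₁·13.6^(2/3) = 3122 K.
Isobaric step: V₃/V₂ = T₃/T₂ = 548/3122.
V₃/V₁ = (V₂/V₁)(V₃/V₂) = 0.07353 × (548/3122) = 0.01291.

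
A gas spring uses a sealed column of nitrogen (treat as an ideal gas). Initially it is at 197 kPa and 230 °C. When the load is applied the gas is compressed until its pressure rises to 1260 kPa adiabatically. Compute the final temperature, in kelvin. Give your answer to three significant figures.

Adiabatic: T₂/T₁ = (P₂/P₁)^((γ−1)/γ).
For a diatomic ideal gas γ = 7/5, so (γ−1)/γ = 2/7.
T₁ = 230 °C = 503.1 K.
T₂ = 503.1 × (1260/197)^(2/7) = 855 K.

T₂ ≈ 855 K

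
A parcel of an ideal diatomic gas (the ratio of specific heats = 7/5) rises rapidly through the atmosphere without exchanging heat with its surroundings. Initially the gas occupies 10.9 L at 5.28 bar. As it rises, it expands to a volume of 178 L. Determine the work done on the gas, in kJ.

W ≈ -9.68 kJ

P₂ = P₁(V₁/V₂)^γ = 5.28×(10.9/178)^(7/5) = 0.1058 bar.
For a reversible adiabat, W_by_gas = (P₁V₁ − P₂V₂)/(γ−1).
W_by = (528000×0.0109 − 10580×0.178) / (2/5) = 9680 J.
W_on_gas = −W_by = -9680 J.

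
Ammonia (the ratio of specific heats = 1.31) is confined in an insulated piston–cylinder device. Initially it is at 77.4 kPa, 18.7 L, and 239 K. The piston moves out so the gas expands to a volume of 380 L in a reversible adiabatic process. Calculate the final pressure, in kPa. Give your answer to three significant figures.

P₂ ≈ 1.50 kPa

Since PV^γ is constant along a reversible adiabat, P₂ = P₁ (V₁/V₂)^γ.
P₂ = 77.4 × (18.7/380)^(1.31) = 1.497 kPa.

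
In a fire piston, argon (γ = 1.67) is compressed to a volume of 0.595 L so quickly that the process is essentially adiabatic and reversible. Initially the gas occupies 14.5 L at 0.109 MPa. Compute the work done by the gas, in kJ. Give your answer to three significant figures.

P₂ = P₁(V₁/V₂)^γ = 0.109×(14.5/0.595)^(1.67) = 22.57 MPa.
For a reversible adiabat, W_by_gas = (P₁V₁ − P₂V₂)/(γ−1).
W_by = (109000×0.0145 − 2.257×10^7×0.000595) / (0.67) = -17680 J.

W ≈ -17.7 kJ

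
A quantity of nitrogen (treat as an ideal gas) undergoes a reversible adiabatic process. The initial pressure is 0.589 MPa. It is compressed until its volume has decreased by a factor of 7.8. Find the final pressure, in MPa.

P₂ ≈ 10.4 MPa

Since PV^γ is constant along a reversible adiabat, P₂ = P₁ (V₁/V₂)^γ.
For a diatomic ideal gas γ = 7/5.
P₂ = 0.589 × 7.8^(7/5) = 10.45 MPa.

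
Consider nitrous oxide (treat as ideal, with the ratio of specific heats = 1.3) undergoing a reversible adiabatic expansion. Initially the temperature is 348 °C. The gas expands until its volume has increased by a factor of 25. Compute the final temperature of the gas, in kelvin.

Adiabatic: T₁V₁^(γ−1) = T₂V₂^(γ−1) ⇒ T₂ = T₁ (V₁/V₂)^(γ−1).
T₁ = 348 °C = 621.1 K.
T₂ = 621.1 × (1/25)^(0.3) = 236.5 K.

T₂ ≈ 236 K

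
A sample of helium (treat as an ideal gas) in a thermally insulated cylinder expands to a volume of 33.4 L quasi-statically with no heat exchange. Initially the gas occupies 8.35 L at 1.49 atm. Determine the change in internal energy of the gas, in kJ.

ΔU ≈ -1.14 kJ

γ = 5/3 for a monatomic ideal gas.
P₂ = P₁(V₁/V₂)^γ = 1.49×(8.35/33.4)^(5/3) = 0.1478 atm.
For a reversible adiabat, W_by_gas = (P₁V₁ − P₂V₂)/(γ−1).
W_by = (151000×0.00835 − 14980×0.0334) / (2/3) = 1141 J.
Q = 0 ⇒ ΔU = −W_by = -1141 J.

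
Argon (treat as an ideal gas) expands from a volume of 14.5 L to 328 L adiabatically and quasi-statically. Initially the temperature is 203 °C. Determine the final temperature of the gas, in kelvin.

T₂ ≈ 59.5 K

For a reversible adiabat TV^(γ−1) is constant, so T₂ = T₁ (V₁/V₂)^(γ−1).
For a monatomic ideal gas γ = 5/3, so γ−1 = 2/3.
T₁ = 203 °C = 476.1 K.
T₂ = 476.1 × (14.5/328)^(2/3) = 59.53 K.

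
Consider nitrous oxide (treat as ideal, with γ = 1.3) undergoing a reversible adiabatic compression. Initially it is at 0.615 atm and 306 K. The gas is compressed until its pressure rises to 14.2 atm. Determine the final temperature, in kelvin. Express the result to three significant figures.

T₂ ≈ 631 K

Along an adiabat T P^((1−γ)/γ) is constant, so T₂ = T₁ (P₂/P₁)^((γ−1)/γ).
T₂ = 306 × (14.2/0.615)^(0.231) = 631.5 K.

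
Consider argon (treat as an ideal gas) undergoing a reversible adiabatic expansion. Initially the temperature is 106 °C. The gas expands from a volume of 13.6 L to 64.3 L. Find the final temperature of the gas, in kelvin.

For a reversible adiabat TV^(γ−1) is constant, so T₂ = T₁ (V₁/V₂)^(γ−1).
For a monatomic ideal gas γ = 5/3, so γ−1 = 2/3.
T₁ = 106 °C = 379.1 K.
T₂ = 379.1 × (13.6/64.3)^(2/3) = 134.6 K.

T₂ ≈ 135 K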